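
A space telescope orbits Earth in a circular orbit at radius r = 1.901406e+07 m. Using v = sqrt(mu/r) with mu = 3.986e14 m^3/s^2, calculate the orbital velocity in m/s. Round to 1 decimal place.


Step 1: mu / r = 3.986e14 / 1.901406e+07 = 20963434.4269
Step 2: v = sqrt(20963434.4269) = 4578.6 m/s

4578.6


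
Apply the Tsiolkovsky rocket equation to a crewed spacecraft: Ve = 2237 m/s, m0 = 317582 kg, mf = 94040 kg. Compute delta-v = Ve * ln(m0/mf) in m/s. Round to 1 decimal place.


Step 1: Mass ratio m0/mf = 317582 / 94040 = 3.377095
Step 2: ln(3.377095) = 1.217016
Step 3: delta-v = 2237 * 1.217016 = 2722.5 m/s

2722.5


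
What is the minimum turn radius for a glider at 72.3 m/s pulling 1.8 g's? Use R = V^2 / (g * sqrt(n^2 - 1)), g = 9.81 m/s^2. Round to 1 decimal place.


Step 1: V^2 = 72.3^2 = 5227.29
Step 2: n^2 - 1 = 1.8^2 - 1 = 2.24
Step 3: sqrt(2.24) = 1.496663
Step 4: R = 5227.29 / (9.81 * 1.496663) = 356.0 m

356.0


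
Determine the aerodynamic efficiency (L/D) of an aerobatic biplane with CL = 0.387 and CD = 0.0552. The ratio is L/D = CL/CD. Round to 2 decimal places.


Step 1: L/D = CL / CD = 0.387 / 0.0552
Step 2: L/D = 7.01

7.01


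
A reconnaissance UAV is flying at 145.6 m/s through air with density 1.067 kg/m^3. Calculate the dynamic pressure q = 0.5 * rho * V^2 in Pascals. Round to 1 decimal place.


Step 1: V^2 = 145.6^2 = 21199.36
Step 2: q = 0.5 * 1.067 * 21199.36
Step 3: q = 11309.9 Pa

11309.9


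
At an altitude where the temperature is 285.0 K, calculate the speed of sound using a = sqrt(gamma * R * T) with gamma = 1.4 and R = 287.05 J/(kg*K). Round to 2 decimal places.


Step 1: gamma * R * T = 1.4 * 287.05 * 285.0 = 114532.95
Step 2: a = sqrt(114532.95) = 338.43 m/s

338.43


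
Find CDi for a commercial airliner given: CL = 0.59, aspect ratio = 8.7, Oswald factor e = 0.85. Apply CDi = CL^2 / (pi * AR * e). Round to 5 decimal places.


Step 1: CL^2 = 0.59^2 = 0.3481
Step 2: pi * AR * e = 3.14159 * 8.7 * 0.85 = 23.232078
Step 3: CDi = 0.3481 / 23.232078 = 0.01498

0.01498


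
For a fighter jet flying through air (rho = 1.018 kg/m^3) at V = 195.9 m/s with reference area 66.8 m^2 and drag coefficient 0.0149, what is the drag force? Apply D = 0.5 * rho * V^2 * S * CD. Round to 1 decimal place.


Step 1: Dynamic pressure q = 0.5 * 1.018 * 195.9^2 = 19533.7963 Pa
Step 2: Drag D = q * S * CD = 19533.7963 * 66.8 * 0.0149
Step 3: D = 19442.4 N

19442.4


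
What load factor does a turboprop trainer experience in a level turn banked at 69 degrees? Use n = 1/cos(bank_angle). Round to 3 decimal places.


Step 1: Convert 69 degrees to radians = 1.204277
Step 2: cos(69 deg) = 0.358368
Step 3: n = 1 / 0.358368 = 2.790

2.790


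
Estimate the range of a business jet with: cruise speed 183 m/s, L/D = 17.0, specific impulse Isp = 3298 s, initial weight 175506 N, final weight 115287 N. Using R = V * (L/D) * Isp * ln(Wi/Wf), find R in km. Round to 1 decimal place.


Step 1: Coefficient = V * (L/D) * Isp = 183 * 17.0 * 3298 = 10260078.0 m
Step 2: Wi/Wf = 175506 / 115287 = 1.52234
Step 3: ln(1.52234) = 0.420249
Step 4: R = 10260078.0 * 0.420249 = 4311783.0 m = 4311.8 km

4311.8


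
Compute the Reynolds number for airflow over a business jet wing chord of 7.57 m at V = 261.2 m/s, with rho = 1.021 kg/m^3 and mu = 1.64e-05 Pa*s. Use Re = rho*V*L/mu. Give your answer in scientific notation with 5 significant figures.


Step 1: Numerator = rho * V * L = 1.021 * 261.2 * 7.57 = 2018.806964
Step 2: Re = 2018.806964 / 1.64e-05
Step 3: Re = 1.2310e+08

1.2310e+08


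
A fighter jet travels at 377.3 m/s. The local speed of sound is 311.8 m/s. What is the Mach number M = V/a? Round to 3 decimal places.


Step 1: M = V / a = 377.3 / 311.8
Step 2: M = 1.210

1.210


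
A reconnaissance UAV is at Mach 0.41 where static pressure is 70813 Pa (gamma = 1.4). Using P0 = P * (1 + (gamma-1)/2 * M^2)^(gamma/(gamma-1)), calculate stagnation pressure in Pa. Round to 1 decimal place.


Step 1: (gamma-1)/2 * M^2 = 0.2 * 0.1681 = 0.03362
Step 2: 1 + 0.03362 = 1.03362
Step 3: Exponent gamma/(gamma-1) = 3.5
Step 4: P0 = 70813 * 1.03362^3.5 = 79501.7 Pa

79501.7


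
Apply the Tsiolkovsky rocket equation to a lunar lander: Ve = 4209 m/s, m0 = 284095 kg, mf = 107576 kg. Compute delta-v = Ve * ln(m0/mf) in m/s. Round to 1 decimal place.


Step 1: Mass ratio m0/mf = 284095 / 107576 = 2.640877
Step 2: ln(2.640877) = 0.971111
Step 3: delta-v = 4209 * 0.971111 = 4087.4 m/s

4087.4


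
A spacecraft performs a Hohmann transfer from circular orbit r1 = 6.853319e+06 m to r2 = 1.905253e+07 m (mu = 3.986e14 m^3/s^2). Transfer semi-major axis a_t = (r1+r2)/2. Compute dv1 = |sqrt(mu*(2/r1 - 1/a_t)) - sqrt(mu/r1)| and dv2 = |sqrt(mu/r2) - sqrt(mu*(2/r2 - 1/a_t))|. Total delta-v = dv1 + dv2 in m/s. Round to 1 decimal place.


Step 1: Transfer semi-major axis a_t = (6.853319e+06 + 1.905253e+07) / 2 = 1.295292e+07 m
Step 2: v1 (circular at r1) = sqrt(mu/r1) = 7626.38 m/s
Step 3: v_t1 = sqrt(mu*(2/r1 - 1/a_t)) = 9249.34 m/s
Step 4: dv1 = |9249.34 - 7626.38| = 1622.96 m/s
Step 5: v2 (circular at r2) = 4573.96 m/s, v_t2 = 3327.05 m/s
Step 6: dv2 = |4573.96 - 3327.05| = 1246.91 m/s
Step 7: Total delta-v = 1622.96 + 1246.91 = 2869.9 m/s

2869.9


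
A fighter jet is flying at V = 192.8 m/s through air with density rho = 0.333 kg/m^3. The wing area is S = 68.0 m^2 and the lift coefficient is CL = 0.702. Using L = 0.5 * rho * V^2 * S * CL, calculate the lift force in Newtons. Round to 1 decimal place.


Step 1: Calculate dynamic pressure q = 0.5 * 0.333 * 192.8^2 = 0.5 * 0.333 * 37171.84 = 6189.1114 Pa
Step 2: Multiply by wing area and lift coefficient: L = 6189.1114 * 68.0 * 0.702
Step 3: L = 420859.5725 * 0.702 = 295443.4 N

295443.4


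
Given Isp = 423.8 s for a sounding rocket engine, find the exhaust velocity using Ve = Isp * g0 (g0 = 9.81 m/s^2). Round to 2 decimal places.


Step 1: Ve = Isp * g0 = 423.8 * 9.81
Step 2: Ve = 4157.48 m/s

4157.48


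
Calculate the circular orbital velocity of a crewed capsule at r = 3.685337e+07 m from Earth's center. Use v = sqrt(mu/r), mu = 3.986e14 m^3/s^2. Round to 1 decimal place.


Step 1: mu / r = 3.986e14 / 3.685337e+07 = 10815835.8381
Step 2: v = sqrt(10815835.8381) = 3288.7 m/s

3288.7


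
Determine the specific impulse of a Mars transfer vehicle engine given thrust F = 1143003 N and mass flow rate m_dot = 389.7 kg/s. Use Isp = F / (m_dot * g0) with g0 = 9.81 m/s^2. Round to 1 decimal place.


Step 1: m_dot * g0 = 389.7 * 9.81 = 3822.96
Step 2: Isp = 1143003 / 3822.96 = 299.0 s

299.0


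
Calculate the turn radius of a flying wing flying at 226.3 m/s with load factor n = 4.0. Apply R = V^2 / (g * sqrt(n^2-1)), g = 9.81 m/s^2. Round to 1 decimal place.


Step 1: V^2 = 226.3^2 = 51211.69
Step 2: n^2 - 1 = 4.0^2 - 1 = 15.0
Step 3: sqrt(15.0) = 3.872983
Step 4: R = 51211.69 / (9.81 * 3.872983) = 1347.9 m

1347.9


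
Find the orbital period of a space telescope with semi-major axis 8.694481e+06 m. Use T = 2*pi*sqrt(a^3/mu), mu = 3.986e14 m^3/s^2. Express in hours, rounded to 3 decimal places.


Step 1: a^3 / mu = 6.572506e+20 / 3.986e14 = 1.648898e+06
Step 2: sqrt(1.648898e+06) = 1284.0941 s
Step 3: T = 2*pi * 1284.0941 = 8068.2 s
Step 4: T in hours = 8068.2 / 3600 = 2.241 hours

2.241


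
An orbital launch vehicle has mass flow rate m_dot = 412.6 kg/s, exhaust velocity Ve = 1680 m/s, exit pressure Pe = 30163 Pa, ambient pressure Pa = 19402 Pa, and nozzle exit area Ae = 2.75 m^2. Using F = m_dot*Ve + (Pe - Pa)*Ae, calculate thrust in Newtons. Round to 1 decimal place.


Step 1: Momentum thrust = m_dot * Ve = 412.6 * 1680 = 693168.0 N
Step 2: Pressure thrust = (Pe - Pa) * Ae = (30163 - 19402) * 2.75 = 29592.75 N
Step 3: Total thrust F = 693168.0 + 29592.75 = 722760.8 N

722760.8


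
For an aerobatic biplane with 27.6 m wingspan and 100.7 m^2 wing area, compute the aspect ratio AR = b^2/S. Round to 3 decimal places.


Step 1: b^2 = 27.6^2 = 761.76
Step 2: AR = 761.76 / 100.7 = 7.565

7.565


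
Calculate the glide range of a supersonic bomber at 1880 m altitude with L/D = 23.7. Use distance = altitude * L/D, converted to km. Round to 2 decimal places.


Step 1: Glide distance = altitude * L/D = 1880 * 23.7 = 44556.0 m
Step 2: Convert to km: 44556.0 / 1000 = 44.56 km

44.56


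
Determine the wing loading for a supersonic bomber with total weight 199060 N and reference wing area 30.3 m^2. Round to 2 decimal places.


Step 1: Wing loading = W / S = 199060 / 30.3
Step 2: Wing loading = 6569.64 N/m^2

6569.64


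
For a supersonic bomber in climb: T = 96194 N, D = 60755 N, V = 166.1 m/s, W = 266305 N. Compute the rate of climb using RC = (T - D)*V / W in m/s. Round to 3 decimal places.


Step 1: Excess thrust = T - D = 96194 - 60755 = 35439 N
Step 2: Excess power = 35439 * 166.1 = 5886417.9 W
Step 3: RC = 5886417.9 / 266305 = 22.104 m/s

22.104


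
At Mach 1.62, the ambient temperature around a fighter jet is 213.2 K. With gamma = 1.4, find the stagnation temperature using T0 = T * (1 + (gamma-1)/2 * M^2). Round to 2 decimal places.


Step 1: (gamma-1)/2 = 0.2
Step 2: M^2 = 2.6244
Step 3: 1 + 0.2 * 2.6244 = 1.52488
Step 4: T0 = 213.2 * 1.52488 = 325.10 K

325.10


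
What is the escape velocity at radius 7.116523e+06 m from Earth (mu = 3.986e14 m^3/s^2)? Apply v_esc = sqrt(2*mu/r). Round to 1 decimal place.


Step 1: 2*mu/r = 2 * 3.986e14 / 7.116523e+06 = 112020996.7705
Step 2: v_esc = sqrt(112020996.7705) = 10584.0 m/s

10584.0


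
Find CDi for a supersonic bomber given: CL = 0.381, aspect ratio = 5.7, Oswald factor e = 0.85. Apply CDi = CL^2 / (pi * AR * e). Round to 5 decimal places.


Step 1: CL^2 = 0.381^2 = 0.145161
Step 2: pi * AR * e = 3.14159 * 5.7 * 0.85 = 15.221016
Step 3: CDi = 0.145161 / 15.221016 = 0.00954

0.00954


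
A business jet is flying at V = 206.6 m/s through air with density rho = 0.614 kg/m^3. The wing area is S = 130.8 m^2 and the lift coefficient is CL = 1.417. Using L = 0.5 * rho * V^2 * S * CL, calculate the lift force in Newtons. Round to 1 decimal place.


Step 1: Calculate dynamic pressure q = 0.5 * 0.614 * 206.6^2 = 0.5 * 0.614 * 42683.56 = 13103.8529 Pa
Step 2: Multiply by wing area and lift coefficient: L = 13103.8529 * 130.8 * 1.417
Step 3: L = 1713983.9619 * 1.417 = 2428715.3 N

2428715.3


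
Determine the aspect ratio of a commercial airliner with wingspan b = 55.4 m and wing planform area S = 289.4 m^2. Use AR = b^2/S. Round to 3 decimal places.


Step 1: b^2 = 55.4^2 = 3069.16
Step 2: AR = 3069.16 / 289.4 = 10.605

10.605


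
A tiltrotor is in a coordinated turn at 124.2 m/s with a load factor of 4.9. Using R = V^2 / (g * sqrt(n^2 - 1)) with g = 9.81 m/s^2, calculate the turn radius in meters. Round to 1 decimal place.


Step 1: V^2 = 124.2^2 = 15425.64
Step 2: n^2 - 1 = 4.9^2 - 1 = 23.01
Step 3: sqrt(23.01) = 4.796874
Step 4: R = 15425.64 / (9.81 * 4.796874) = 327.8 m

327.8


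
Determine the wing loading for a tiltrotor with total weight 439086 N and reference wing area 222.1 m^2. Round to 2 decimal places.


Step 1: Wing loading = W / S = 439086 / 222.1
Step 2: Wing loading = 1976.97 N/m^2

1976.97


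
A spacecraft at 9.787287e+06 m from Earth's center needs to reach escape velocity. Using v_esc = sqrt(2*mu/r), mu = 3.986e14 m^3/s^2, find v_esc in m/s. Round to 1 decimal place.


Step 1: 2*mu/r = 2 * 3.986e14 / 9.787287e+06 = 81452602.7489
Step 2: v_esc = sqrt(81452602.7489) = 9025.1 m/s

9025.1


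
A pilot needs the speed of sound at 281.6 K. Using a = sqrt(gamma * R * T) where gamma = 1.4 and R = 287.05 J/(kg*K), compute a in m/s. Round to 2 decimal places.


Step 1: gamma * R * T = 1.4 * 287.05 * 281.6 = 113166.592
Step 2: a = sqrt(113166.592) = 336.40 m/s

336.40


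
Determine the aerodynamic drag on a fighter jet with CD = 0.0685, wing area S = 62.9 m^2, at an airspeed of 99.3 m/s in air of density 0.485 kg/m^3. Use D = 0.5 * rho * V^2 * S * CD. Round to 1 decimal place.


Step 1: Dynamic pressure q = 0.5 * 0.485 * 99.3^2 = 2391.1688 Pa
Step 2: Drag D = q * S * CD = 2391.1688 * 62.9 * 0.0685
Step 3: D = 10302.7 N

10302.7


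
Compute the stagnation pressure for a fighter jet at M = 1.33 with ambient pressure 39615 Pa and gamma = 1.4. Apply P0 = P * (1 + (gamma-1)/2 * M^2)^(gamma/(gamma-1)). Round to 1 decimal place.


Step 1: (gamma-1)/2 * M^2 = 0.2 * 1.7689 = 0.35378
Step 2: 1 + 0.35378 = 1.35378
Step 3: Exponent gamma/(gamma-1) = 3.5
Step 4: P0 = 39615 * 1.35378^3.5 = 114361.0 Pa

114361.0


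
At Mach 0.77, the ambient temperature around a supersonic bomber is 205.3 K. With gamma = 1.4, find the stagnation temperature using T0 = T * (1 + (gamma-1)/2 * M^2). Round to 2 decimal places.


Step 1: (gamma-1)/2 = 0.2
Step 2: M^2 = 0.5929
Step 3: 1 + 0.2 * 0.5929 = 1.11858
Step 4: T0 = 205.3 * 1.11858 = 229.64 K

229.64


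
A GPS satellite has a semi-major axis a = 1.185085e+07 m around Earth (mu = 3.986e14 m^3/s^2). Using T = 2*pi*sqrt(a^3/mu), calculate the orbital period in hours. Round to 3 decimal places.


Step 1: a^3 / mu = 1.664365e+21 / 3.986e14 = 4.175526e+06
Step 2: sqrt(4.175526e+06) = 2043.4104 s
Step 3: T = 2*pi * 2043.4104 = 12839.13 s
Step 4: T in hours = 12839.13 / 3600 = 3.566 hours

3.566


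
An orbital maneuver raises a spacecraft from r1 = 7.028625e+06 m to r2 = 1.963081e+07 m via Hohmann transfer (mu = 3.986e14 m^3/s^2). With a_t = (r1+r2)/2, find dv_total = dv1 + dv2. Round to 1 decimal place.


Step 1: Transfer semi-major axis a_t = (7.028625e+06 + 1.963081e+07) / 2 = 1.332972e+07 m
Step 2: v1 (circular at r1) = sqrt(mu/r1) = 7530.67 m/s
Step 3: v_t1 = sqrt(mu*(2/r1 - 1/a_t)) = 9138.86 m/s
Step 4: dv1 = |9138.86 - 7530.67| = 1608.19 m/s
Step 5: v2 (circular at r2) = 4506.09 m/s, v_t2 = 3272.08 m/s
Step 6: dv2 = |4506.09 - 3272.08| = 1234.0 m/s
Step 7: Total delta-v = 1608.19 + 1234.0 = 2842.2 m/s

2842.2


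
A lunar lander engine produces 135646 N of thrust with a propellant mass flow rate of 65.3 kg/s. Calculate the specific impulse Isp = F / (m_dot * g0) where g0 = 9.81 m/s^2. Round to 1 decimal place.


Step 1: m_dot * g0 = 65.3 * 9.81 = 640.59
Step 2: Isp = 135646 / 640.59 = 211.8 s

211.8


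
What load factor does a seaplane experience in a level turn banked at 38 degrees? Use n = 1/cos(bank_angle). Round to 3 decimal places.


Step 1: Convert 38 degrees to radians = 0.663225
Step 2: cos(38 deg) = 0.788011
Step 3: n = 1 / 0.788011 = 1.269

1.269


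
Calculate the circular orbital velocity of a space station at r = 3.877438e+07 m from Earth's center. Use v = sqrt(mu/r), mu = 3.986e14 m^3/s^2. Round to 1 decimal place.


Step 1: mu / r = 3.986e14 / 3.877438e+07 = 10279983.845
Step 2: v = sqrt(10279983.845) = 3206.2 m/s

3206.2


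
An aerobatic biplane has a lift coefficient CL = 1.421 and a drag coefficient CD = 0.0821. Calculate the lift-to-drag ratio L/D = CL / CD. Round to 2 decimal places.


Step 1: L/D = CL / CD = 1.421 / 0.0821
Step 2: L/D = 17.31

17.31


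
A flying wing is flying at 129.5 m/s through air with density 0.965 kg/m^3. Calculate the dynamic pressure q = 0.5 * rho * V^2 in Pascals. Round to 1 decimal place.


Step 1: V^2 = 129.5^2 = 16770.25
Step 2: q = 0.5 * 0.965 * 16770.25
Step 3: q = 8091.6 Pa

8091.6


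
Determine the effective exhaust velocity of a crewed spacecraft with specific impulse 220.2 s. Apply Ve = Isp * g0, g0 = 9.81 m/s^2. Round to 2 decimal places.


Step 1: Ve = Isp * g0 = 220.2 * 9.81
Step 2: Ve = 2160.16 m/s

2160.16


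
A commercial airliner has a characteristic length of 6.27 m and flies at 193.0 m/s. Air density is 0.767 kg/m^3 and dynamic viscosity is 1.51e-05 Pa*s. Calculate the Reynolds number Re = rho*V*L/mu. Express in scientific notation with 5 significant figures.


Step 1: Numerator = rho * V * L = 0.767 * 193.0 * 6.27 = 928.15437
Step 2: Re = 928.15437 / 1.51e-05
Step 3: Re = 6.1467e+07

6.1467e+07


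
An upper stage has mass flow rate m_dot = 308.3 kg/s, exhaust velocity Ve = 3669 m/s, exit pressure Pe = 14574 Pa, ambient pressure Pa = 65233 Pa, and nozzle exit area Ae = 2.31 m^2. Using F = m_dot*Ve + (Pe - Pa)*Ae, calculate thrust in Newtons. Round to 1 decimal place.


Step 1: Momentum thrust = m_dot * Ve = 308.3 * 3669 = 1131152.7 N
Step 2: Pressure thrust = (Pe - Pa) * Ae = (14574 - 65233) * 2.31 = -117022.29 N
Step 3: Total thrust F = 1131152.7 + -117022.29 = 1014130.4 N

1014130.4


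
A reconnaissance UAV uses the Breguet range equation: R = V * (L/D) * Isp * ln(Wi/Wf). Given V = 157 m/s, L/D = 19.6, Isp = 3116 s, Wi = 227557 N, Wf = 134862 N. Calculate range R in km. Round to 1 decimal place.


Step 1: Coefficient = V * (L/D) * Isp = 157 * 19.6 * 3116 = 9588555.2 m
Step 2: Wi/Wf = 227557 / 134862 = 1.687332
Step 3: ln(1.687332) = 0.523149
Step 4: R = 9588555.2 * 0.523149 = 5016240.4 m = 5016.2 km

5016.2


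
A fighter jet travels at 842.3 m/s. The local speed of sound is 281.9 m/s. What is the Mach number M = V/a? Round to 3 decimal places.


Step 1: M = V / a = 842.3 / 281.9
Step 2: M = 2.988

2.988


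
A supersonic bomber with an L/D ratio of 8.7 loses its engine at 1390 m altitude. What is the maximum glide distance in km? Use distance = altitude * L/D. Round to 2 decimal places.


Step 1: Glide distance = altitude * L/D = 1390 * 8.7 = 12093.0 m
Step 2: Convert to km: 12093.0 / 1000 = 12.09 km

12.09


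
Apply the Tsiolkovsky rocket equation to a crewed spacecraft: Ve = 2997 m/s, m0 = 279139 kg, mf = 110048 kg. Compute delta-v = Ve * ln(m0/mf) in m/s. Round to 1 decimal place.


Step 1: Mass ratio m0/mf = 279139 / 110048 = 2.53652
Step 2: ln(2.53652) = 0.930793
Step 3: delta-v = 2997 * 0.930793 = 2789.6 m/s

2789.6


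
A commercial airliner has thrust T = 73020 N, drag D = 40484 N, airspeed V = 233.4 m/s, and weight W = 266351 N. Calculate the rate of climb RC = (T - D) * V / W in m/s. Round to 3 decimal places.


Step 1: Excess thrust = T - D = 73020 - 40484 = 32536 N
Step 2: Excess power = 32536 * 233.4 = 7593902.4 W
Step 3: RC = 7593902.4 / 266351 = 28.511 m/s

28.511


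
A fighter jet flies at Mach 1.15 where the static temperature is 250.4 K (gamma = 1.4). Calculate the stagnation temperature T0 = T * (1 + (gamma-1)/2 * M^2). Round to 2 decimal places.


Step 1: (gamma-1)/2 = 0.2
Step 2: M^2 = 1.3225
Step 3: 1 + 0.2 * 1.3225 = 1.2645
Step 4: T0 = 250.4 * 1.2645 = 316.63 K

316.63


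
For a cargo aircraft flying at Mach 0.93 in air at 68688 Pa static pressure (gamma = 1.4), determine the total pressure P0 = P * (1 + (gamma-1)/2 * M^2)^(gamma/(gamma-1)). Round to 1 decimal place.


Step 1: (gamma-1)/2 * M^2 = 0.2 * 0.8649 = 0.17298
Step 2: 1 + 0.17298 = 1.17298
Step 3: Exponent gamma/(gamma-1) = 3.5
Step 4: P0 = 68688 * 1.17298^3.5 = 120059.9 Pa

120059.9


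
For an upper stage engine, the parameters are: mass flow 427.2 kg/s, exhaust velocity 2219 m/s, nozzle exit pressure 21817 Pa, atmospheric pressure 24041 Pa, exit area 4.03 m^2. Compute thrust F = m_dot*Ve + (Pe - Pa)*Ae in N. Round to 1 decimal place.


Step 1: Momentum thrust = m_dot * Ve = 427.2 * 2219 = 947956.8 N
Step 2: Pressure thrust = (Pe - Pa) * Ae = (21817 - 24041) * 4.03 = -8962.72 N
Step 3: Total thrust F = 947956.8 + -8962.72 = 938994.1 N

938994.1


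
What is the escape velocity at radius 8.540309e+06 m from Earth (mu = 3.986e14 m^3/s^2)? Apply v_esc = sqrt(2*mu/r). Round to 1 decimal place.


Step 1: 2*mu/r = 2 * 3.986e14 / 8.540309e+06 = 93345568.6439
Step 2: v_esc = sqrt(93345568.6439) = 9661.6 m/s

9661.6


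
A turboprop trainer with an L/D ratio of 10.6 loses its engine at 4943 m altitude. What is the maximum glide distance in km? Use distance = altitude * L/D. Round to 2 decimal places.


Step 1: Glide distance = altitude * L/D = 4943 * 10.6 = 52395.8 m
Step 2: Convert to km: 52395.8 / 1000 = 52.40 km

52.40


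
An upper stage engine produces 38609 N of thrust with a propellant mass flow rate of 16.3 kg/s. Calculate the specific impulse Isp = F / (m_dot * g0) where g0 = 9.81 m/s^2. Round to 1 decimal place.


Step 1: m_dot * g0 = 16.3 * 9.81 = 159.9
Step 2: Isp = 38609 / 159.9 = 241.5 s

241.5


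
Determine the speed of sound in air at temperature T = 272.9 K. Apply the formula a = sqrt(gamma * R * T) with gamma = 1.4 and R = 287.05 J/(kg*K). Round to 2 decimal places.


Step 1: gamma * R * T = 1.4 * 287.05 * 272.9 = 109670.323
Step 2: a = sqrt(109670.323) = 331.17 m/s

331.17


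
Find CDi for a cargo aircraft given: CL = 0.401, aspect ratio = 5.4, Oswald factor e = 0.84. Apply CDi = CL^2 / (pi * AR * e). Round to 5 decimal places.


Step 1: CL^2 = 0.401^2 = 0.160801
Step 2: pi * AR * e = 3.14159 * 5.4 * 0.84 = 14.250264
Step 3: CDi = 0.160801 / 14.250264 = 0.01128

0.01128


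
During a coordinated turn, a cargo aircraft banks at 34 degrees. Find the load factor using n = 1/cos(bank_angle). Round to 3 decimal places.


Step 1: Convert 34 degrees to radians = 0.593412
Step 2: cos(34 deg) = 0.829038
Step 3: n = 1 / 0.829038 = 1.206

1.206


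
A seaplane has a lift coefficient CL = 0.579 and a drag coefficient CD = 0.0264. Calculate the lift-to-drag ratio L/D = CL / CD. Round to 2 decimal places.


Step 1: L/D = CL / CD = 0.579 / 0.0264
Step 2: L/D = 21.93

21.93


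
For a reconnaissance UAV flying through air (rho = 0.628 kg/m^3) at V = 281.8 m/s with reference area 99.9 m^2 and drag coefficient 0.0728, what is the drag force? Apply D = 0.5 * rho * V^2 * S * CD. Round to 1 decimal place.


Step 1: Dynamic pressure q = 0.5 * 0.628 * 281.8^2 = 24935.1294 Pa
Step 2: Drag D = q * S * CD = 24935.1294 * 99.9 * 0.0728
Step 3: D = 181346.2 N

181346.2


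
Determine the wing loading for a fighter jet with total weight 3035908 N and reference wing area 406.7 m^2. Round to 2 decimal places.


Step 1: Wing loading = W / S = 3035908 / 406.7
Step 2: Wing loading = 7464.74 N/m^2

7464.74


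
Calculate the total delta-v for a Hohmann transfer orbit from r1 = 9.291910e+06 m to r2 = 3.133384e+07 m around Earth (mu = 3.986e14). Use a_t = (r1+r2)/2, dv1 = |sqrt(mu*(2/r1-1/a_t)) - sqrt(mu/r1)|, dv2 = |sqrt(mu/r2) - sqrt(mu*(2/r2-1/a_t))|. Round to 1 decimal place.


Step 1: Transfer semi-major axis a_t = (9.291910e+06 + 3.133384e+07) / 2 = 2.031288e+07 m
Step 2: v1 (circular at r1) = sqrt(mu/r1) = 6549.62 m/s
Step 3: v_t1 = sqrt(mu*(2/r1 - 1/a_t)) = 8134.62 m/s
Step 4: dv1 = |8134.62 - 6549.62| = 1585.0 m/s
Step 5: v2 (circular at r2) = 3566.66 m/s, v_t2 = 2412.29 m/s
Step 6: dv2 = |3566.66 - 2412.29| = 1154.38 m/s
Step 7: Total delta-v = 1585.0 + 1154.38 = 2739.4 m/s

2739.4


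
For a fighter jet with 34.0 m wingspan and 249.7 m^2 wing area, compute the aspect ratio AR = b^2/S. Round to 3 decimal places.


Step 1: b^2 = 34.0^2 = 1156.0
Step 2: AR = 1156.0 / 249.7 = 4.630

4.630


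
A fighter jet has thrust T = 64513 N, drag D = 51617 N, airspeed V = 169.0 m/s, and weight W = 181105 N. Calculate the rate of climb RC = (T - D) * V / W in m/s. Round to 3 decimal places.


Step 1: Excess thrust = T - D = 64513 - 51617 = 12896 N
Step 2: Excess power = 12896 * 169.0 = 2179424.0 W
Step 3: RC = 2179424.0 / 181105 = 12.034 m/s

12.034


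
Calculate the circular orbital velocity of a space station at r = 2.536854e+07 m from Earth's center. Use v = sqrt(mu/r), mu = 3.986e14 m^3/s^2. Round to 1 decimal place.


Step 1: mu / r = 3.986e14 / 2.536854e+07 = 15712374.4607
Step 2: v = sqrt(15712374.4607) = 3963.9 m/s

3963.9


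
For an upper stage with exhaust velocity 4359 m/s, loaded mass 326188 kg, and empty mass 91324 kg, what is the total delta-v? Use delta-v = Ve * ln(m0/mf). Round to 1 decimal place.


Step 1: Mass ratio m0/mf = 326188 / 91324 = 3.571766
Step 2: ln(3.571766) = 1.27306
Step 3: delta-v = 4359 * 1.27306 = 5549.3 m/s

5549.3


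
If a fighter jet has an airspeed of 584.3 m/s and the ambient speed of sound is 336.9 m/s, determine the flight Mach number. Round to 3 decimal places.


Step 1: M = V / a = 584.3 / 336.9
Step 2: M = 1.734

1.734


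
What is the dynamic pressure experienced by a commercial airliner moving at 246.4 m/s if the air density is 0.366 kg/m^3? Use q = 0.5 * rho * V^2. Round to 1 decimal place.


Step 1: V^2 = 246.4^2 = 60712.96
Step 2: q = 0.5 * 0.366 * 60712.96
Step 3: q = 11110.5 Pa

11110.5


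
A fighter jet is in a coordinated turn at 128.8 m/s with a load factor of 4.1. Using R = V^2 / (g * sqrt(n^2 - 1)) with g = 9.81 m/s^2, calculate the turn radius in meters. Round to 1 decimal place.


Step 1: V^2 = 128.8^2 = 16589.44
Step 2: n^2 - 1 = 4.1^2 - 1 = 15.81
Step 3: sqrt(15.81) = 3.976179
Step 4: R = 16589.44 / (9.81 * 3.976179) = 425.3 m

425.3


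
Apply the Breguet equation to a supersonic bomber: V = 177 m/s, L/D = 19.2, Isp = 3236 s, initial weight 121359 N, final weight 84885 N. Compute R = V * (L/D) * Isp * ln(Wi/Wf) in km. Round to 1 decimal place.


Step 1: Coefficient = V * (L/D) * Isp = 177 * 19.2 * 3236 = 10997222.4 m
Step 2: Wi/Wf = 121359 / 84885 = 1.429687
Step 3: ln(1.429687) = 0.357456
Step 4: R = 10997222.4 * 0.357456 = 3931019.8 m = 3931.0 km

3931.0


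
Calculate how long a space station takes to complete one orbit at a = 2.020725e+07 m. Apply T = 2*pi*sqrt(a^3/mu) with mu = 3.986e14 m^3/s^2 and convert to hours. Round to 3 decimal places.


Step 1: a^3 / mu = 8.251286e+21 / 3.986e14 = 2.070067e+07
Step 2: sqrt(2.070067e+07) = 4549.7986 s
Step 3: T = 2*pi * 4549.7986 = 28587.23 s
Step 4: T in hours = 28587.23 / 3600 = 7.941 hours

7.941


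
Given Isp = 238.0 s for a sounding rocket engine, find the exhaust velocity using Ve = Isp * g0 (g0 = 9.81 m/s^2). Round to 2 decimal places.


Step 1: Ve = Isp * g0 = 238.0 * 9.81
Step 2: Ve = 2334.78 m/s

2334.78


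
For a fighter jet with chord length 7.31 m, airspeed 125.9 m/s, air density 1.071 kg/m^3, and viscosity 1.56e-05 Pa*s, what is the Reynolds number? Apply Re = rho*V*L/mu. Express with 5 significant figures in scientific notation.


Step 1: Numerator = rho * V * L = 1.071 * 125.9 * 7.31 = 985.672359
Step 2: Re = 985.672359 / 1.56e-05
Step 3: Re = 6.3184e+07

6.3184e+07


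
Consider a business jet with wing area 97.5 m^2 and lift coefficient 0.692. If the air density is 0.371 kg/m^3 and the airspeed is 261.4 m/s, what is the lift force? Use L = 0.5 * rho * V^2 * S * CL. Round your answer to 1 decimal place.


Step 1: Calculate dynamic pressure q = 0.5 * 0.371 * 261.4^2 = 0.5 * 0.371 * 68329.96 = 12675.2076 Pa
Step 2: Multiply by wing area and lift coefficient: L = 12675.2076 * 97.5 * 0.692
Step 3: L = 1235832.739 * 0.692 = 855196.3 N

855196.3


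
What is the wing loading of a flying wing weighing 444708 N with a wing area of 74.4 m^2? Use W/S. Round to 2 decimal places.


Step 1: Wing loading = W / S = 444708 / 74.4
Step 2: Wing loading = 5977.26 N/m^2

5977.26


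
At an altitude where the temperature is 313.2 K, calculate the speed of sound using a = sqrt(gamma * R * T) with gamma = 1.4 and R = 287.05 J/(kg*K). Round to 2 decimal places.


Step 1: gamma * R * T = 1.4 * 287.05 * 313.2 = 125865.684
Step 2: a = sqrt(125865.684) = 354.78 m/s

354.78


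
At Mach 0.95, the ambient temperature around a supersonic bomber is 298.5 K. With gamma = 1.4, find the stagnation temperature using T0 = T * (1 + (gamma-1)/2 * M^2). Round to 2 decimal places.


Step 1: (gamma-1)/2 = 0.2
Step 2: M^2 = 0.9025
Step 3: 1 + 0.2 * 0.9025 = 1.1805
Step 4: T0 = 298.5 * 1.1805 = 352.38 K

352.38


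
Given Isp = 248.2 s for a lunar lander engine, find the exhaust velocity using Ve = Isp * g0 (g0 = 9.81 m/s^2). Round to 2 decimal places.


Step 1: Ve = Isp * g0 = 248.2 * 9.81
Step 2: Ve = 2434.84 m/s

2434.84


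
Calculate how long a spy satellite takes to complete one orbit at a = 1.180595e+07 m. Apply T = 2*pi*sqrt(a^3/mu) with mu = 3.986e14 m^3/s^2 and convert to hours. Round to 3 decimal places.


Step 1: a^3 / mu = 1.645519e+21 / 3.986e14 = 4.128246e+06
Step 2: sqrt(4.128246e+06) = 2031.8085 s
Step 3: T = 2*pi * 2031.8085 = 12766.23 s
Step 4: T in hours = 12766.23 / 3600 = 3.546 hours

3.546


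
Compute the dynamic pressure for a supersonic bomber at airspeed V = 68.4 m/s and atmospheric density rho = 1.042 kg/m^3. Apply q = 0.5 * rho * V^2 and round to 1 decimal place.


Step 1: V^2 = 68.4^2 = 4678.56
Step 2: q = 0.5 * 1.042 * 4678.56
Step 3: q = 2437.5 Pa

2437.5


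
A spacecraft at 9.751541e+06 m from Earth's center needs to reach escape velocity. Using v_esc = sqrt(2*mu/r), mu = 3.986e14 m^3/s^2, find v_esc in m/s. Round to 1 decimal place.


Step 1: 2*mu/r = 2 * 3.986e14 / 9.751541e+06 = 81751181.685
Step 2: v_esc = sqrt(81751181.685) = 9041.6 m/s

9041.6


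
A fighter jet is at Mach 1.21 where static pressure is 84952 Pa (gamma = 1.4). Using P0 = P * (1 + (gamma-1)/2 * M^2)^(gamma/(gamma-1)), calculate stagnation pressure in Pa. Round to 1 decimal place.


Step 1: (gamma-1)/2 * M^2 = 0.2 * 1.4641 = 0.29282
Step 2: 1 + 0.29282 = 1.29282
Step 3: Exponent gamma/(gamma-1) = 3.5
Step 4: P0 = 84952 * 1.29282^3.5 = 208716.5 Pa

208716.5


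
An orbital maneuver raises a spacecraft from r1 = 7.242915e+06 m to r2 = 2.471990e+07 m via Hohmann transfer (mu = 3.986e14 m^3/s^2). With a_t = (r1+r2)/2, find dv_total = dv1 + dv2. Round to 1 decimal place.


Step 1: Transfer semi-major axis a_t = (7.242915e+06 + 2.471990e+07) / 2 = 1.598141e+07 m
Step 2: v1 (circular at r1) = sqrt(mu/r1) = 7418.43 m/s
Step 3: v_t1 = sqrt(mu*(2/r1 - 1/a_t)) = 9226.3 m/s
Step 4: dv1 = |9226.3 - 7418.43| = 1807.88 m/s
Step 5: v2 (circular at r2) = 4015.55 m/s, v_t2 = 2703.3 m/s
Step 6: dv2 = |4015.55 - 2703.3| = 1312.25 m/s
Step 7: Total delta-v = 1807.88 + 1312.25 = 3120.1 m/s

3120.1


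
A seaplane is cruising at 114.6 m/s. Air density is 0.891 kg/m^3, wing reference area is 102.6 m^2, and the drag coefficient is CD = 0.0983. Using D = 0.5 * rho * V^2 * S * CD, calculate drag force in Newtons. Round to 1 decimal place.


Step 1: Dynamic pressure q = 0.5 * 0.891 * 114.6^2 = 5850.8228 Pa
Step 2: Drag D = q * S * CD = 5850.8228 * 102.6 * 0.0983
Step 3: D = 59008.9 N

59008.9


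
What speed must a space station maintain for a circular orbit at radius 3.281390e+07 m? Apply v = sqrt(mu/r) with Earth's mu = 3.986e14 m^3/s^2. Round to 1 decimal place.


Step 1: mu / r = 3.986e14 / 3.281390e+07 = 12147291.2394
Step 2: v = sqrt(12147291.2394) = 3485.3 m/s

3485.3


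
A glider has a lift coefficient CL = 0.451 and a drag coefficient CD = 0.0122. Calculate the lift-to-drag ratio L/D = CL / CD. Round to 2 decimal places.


Step 1: L/D = CL / CD = 0.451 / 0.0122
Step 2: L/D = 36.97

36.97


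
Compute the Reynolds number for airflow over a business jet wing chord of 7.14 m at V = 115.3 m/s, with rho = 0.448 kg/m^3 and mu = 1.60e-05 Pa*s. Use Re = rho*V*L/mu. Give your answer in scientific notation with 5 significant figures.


Step 1: Numerator = rho * V * L = 0.448 * 115.3 * 7.14 = 368.812416
Step 2: Re = 368.812416 / 1.60e-05
Step 3: Re = 2.3051e+07

2.3051e+07


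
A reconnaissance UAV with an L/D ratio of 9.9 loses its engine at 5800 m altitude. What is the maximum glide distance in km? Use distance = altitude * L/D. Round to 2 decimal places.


Step 1: Glide distance = altitude * L/D = 5800 * 9.9 = 57420.0 m
Step 2: Convert to km: 57420.0 / 1000 = 57.42 km

57.42


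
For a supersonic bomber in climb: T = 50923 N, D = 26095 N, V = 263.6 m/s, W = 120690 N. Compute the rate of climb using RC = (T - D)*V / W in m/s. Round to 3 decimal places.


Step 1: Excess thrust = T - D = 50923 - 26095 = 24828 N
Step 2: Excess power = 24828 * 263.6 = 6544660.8 W
Step 3: RC = 6544660.8 / 120690 = 54.227 m/s

54.227


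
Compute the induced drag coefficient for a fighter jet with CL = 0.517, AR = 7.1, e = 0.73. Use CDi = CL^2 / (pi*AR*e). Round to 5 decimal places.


Step 1: CL^2 = 0.517^2 = 0.267289
Step 2: pi * AR * e = 3.14159 * 7.1 * 0.73 = 16.282875
Step 3: CDi = 0.267289 / 16.282875 = 0.01642

0.01642


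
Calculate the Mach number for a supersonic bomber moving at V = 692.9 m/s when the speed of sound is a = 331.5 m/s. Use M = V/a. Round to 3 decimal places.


Step 1: M = V / a = 692.9 / 331.5
Step 2: M = 2.090

2.090


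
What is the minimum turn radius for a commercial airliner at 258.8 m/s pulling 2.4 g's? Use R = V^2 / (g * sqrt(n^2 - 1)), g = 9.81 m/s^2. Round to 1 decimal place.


Step 1: V^2 = 258.8^2 = 66977.44
Step 2: n^2 - 1 = 2.4^2 - 1 = 4.76
Step 3: sqrt(4.76) = 2.181742
Step 4: R = 66977.44 / (9.81 * 2.181742) = 3129.4 m

3129.4


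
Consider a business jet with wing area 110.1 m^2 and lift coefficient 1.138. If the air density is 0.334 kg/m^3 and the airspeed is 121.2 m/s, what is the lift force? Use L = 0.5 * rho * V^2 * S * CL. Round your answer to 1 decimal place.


Step 1: Calculate dynamic pressure q = 0.5 * 0.334 * 121.2^2 = 0.5 * 0.334 * 14689.44 = 2453.1365 Pa
Step 2: Multiply by wing area and lift coefficient: L = 2453.1365 * 110.1 * 1.138
Step 3: L = 270090.3264 * 1.138 = 307362.8 N

307362.8


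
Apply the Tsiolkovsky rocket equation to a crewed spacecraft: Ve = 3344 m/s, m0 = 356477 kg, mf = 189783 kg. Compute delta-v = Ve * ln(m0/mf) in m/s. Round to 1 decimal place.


Step 1: Mass ratio m0/mf = 356477 / 189783 = 1.87834
Step 2: ln(1.87834) = 0.630388
Step 3: delta-v = 3344 * 0.630388 = 2108.0 m/s

2108.0


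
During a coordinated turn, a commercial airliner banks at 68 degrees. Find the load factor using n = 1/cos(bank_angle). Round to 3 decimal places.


Step 1: Convert 68 degrees to radians = 1.186824
Step 2: cos(68 deg) = 0.374607
Step 3: n = 1 / 0.374607 = 2.669

2.669


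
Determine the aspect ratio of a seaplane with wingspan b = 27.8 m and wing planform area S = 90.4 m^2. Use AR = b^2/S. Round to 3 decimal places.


Step 1: b^2 = 27.8^2 = 772.84
Step 2: AR = 772.84 / 90.4 = 8.549

8.549


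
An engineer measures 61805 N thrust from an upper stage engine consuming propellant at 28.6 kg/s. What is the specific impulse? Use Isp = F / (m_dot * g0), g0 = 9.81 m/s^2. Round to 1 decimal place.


Step 1: m_dot * g0 = 28.6 * 9.81 = 280.57
Step 2: Isp = 61805 / 280.57 = 220.3 s

220.3


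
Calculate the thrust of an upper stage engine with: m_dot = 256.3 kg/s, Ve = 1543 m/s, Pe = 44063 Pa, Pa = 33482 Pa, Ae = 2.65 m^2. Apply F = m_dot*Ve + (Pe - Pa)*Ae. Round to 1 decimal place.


Step 1: Momentum thrust = m_dot * Ve = 256.3 * 1543 = 395470.9 N
Step 2: Pressure thrust = (Pe - Pa) * Ae = (44063 - 33482) * 2.65 = 28039.65 N
Step 3: Total thrust F = 395470.9 + 28039.65 = 423510.6 N

423510.6


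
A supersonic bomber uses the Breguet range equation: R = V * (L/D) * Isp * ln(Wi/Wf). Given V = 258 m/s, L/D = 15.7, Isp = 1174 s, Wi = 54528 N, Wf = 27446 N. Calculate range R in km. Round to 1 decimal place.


Step 1: Coefficient = V * (L/D) * Isp = 258 * 15.7 * 1174 = 4755404.4 m
Step 2: Wi/Wf = 54528 / 27446 = 1.986738
Step 3: ln(1.986738) = 0.686494
Step 4: R = 4755404.4 * 0.686494 = 3264556.1 m = 3264.6 km

3264.6


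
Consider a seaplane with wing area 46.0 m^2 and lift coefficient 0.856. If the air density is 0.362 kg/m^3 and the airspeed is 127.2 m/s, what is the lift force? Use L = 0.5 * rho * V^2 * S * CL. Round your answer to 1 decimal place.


Step 1: Calculate dynamic pressure q = 0.5 * 0.362 * 127.2^2 = 0.5 * 0.362 * 16179.84 = 2928.551 Pa
Step 2: Multiply by wing area and lift coefficient: L = 2928.551 * 46.0 * 0.856
Step 3: L = 134713.3478 * 0.856 = 115314.6 N

115314.6


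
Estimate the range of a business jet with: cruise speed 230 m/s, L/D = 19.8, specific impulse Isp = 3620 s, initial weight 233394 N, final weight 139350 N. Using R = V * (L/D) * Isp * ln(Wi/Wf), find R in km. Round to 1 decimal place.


Step 1: Coefficient = V * (L/D) * Isp = 230 * 19.8 * 3620 = 16485480.0 m
Step 2: Wi/Wf = 233394 / 139350 = 1.674876
Step 3: ln(1.674876) = 0.515739
Step 4: R = 16485480.0 * 0.515739 = 8502209.2 m = 8502.2 km

8502.2


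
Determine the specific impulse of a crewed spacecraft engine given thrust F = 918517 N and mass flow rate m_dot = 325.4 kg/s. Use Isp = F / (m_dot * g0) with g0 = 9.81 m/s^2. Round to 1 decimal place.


Step 1: m_dot * g0 = 325.4 * 9.81 = 3192.17
Step 2: Isp = 918517 / 3192.17 = 287.7 s

287.7


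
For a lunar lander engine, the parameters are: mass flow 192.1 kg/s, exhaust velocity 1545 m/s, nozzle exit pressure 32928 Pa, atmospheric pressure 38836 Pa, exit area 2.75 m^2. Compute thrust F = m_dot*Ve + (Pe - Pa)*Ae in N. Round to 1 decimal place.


Step 1: Momentum thrust = m_dot * Ve = 192.1 * 1545 = 296794.5 N
Step 2: Pressure thrust = (Pe - Pa) * Ae = (32928 - 38836) * 2.75 = -16247.00 N
Step 3: Total thrust F = 296794.5 + -16247.00 = 280547.5 N

280547.5


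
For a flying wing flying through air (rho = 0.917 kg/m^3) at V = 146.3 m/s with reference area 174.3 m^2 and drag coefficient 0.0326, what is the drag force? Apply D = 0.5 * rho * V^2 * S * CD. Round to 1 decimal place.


Step 1: Dynamic pressure q = 0.5 * 0.917 * 146.3^2 = 9813.5919 Pa
Step 2: Drag D = q * S * CD = 9813.5919 * 174.3 * 0.0326
Step 3: D = 55762.6 N

55762.6


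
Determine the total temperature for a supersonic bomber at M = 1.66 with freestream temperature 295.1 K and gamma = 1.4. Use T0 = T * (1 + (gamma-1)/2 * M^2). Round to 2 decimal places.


Step 1: (gamma-1)/2 = 0.2
Step 2: M^2 = 2.7556
Step 3: 1 + 0.2 * 2.7556 = 1.55112
Step 4: T0 = 295.1 * 1.55112 = 457.74 K

457.74


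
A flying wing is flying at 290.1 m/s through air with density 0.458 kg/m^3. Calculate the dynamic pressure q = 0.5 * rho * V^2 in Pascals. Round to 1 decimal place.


Step 1: V^2 = 290.1^2 = 84158.01
Step 2: q = 0.5 * 0.458 * 84158.01
Step 3: q = 19272.2 Pa

19272.2


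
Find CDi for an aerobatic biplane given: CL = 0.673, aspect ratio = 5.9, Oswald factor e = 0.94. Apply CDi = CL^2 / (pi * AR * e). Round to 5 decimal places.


Step 1: CL^2 = 0.673^2 = 0.452929
Step 2: pi * AR * e = 3.14159 * 5.9 * 0.94 = 17.423273
Step 3: CDi = 0.452929 / 17.423273 = 0.02600

0.02600


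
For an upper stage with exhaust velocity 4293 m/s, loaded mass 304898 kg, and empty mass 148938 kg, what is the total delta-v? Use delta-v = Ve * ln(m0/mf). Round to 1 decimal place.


Step 1: Mass ratio m0/mf = 304898 / 148938 = 2.047147
Step 2: ln(2.047147) = 0.716447
Step 3: delta-v = 4293 * 0.716447 = 3075.7 m/s

3075.7


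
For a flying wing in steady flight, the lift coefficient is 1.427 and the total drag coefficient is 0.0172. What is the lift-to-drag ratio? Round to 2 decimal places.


Step 1: L/D = CL / CD = 1.427 / 0.0172
Step 2: L/D = 82.97

82.97


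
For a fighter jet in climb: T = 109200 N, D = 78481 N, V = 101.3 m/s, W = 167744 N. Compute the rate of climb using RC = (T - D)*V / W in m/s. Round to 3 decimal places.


Step 1: Excess thrust = T - D = 109200 - 78481 = 30719 N
Step 2: Excess power = 30719 * 101.3 = 3111834.7 W
Step 3: RC = 3111834.7 / 167744 = 18.551 m/s

18.551


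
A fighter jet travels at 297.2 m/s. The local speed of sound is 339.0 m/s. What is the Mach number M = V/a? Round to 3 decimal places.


Step 1: M = V / a = 297.2 / 339.0
Step 2: M = 0.877

0.877


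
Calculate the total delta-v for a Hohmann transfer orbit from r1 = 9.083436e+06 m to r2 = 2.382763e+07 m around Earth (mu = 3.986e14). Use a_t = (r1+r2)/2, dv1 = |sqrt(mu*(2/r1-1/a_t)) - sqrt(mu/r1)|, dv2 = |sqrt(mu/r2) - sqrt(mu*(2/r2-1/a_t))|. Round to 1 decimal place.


Step 1: Transfer semi-major axis a_t = (9.083436e+06 + 2.382763e+07) / 2 = 1.645553e+07 m
Step 2: v1 (circular at r1) = sqrt(mu/r1) = 6624.35 m/s
Step 3: v_t1 = sqrt(mu*(2/r1 - 1/a_t)) = 7971.28 m/s
Step 4: dv1 = |7971.28 - 6624.35| = 1346.92 m/s
Step 5: v2 (circular at r2) = 4090.05 m/s, v_t2 = 3038.77 m/s
Step 6: dv2 = |4090.05 - 3038.77| = 1051.28 m/s
Step 7: Total delta-v = 1346.92 + 1051.28 = 2398.2 m/s

2398.2


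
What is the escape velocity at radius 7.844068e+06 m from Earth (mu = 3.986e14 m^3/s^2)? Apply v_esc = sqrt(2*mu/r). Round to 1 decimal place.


Step 1: 2*mu/r = 2 * 3.986e14 / 7.844068e+06 = 101630939.4564
Step 2: v_esc = sqrt(101630939.4564) = 10081.2 m/s

10081.2
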